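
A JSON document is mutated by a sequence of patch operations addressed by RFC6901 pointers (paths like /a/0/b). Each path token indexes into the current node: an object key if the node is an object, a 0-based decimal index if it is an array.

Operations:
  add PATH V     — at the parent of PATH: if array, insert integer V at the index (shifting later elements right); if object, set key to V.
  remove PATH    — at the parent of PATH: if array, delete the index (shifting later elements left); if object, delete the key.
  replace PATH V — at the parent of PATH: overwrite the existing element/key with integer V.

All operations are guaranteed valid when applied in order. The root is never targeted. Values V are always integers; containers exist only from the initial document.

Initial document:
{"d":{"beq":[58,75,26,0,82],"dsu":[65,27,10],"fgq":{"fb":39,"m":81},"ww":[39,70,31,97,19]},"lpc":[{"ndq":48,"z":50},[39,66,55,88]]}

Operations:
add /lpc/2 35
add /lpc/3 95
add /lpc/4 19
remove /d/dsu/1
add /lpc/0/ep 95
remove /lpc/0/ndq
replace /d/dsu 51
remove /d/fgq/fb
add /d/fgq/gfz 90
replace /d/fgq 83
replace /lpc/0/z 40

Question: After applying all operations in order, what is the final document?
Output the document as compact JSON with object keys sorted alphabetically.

Answer: {"d":{"beq":[58,75,26,0,82],"dsu":51,"fgq":83,"ww":[39,70,31,97,19]},"lpc":[{"ep":95,"z":40},[39,66,55,88],35,95,19]}

Derivation:
After op 1 (add /lpc/2 35): {"d":{"beq":[58,75,26,0,82],"dsu":[65,27,10],"fgq":{"fb":39,"m":81},"ww":[39,70,31,97,19]},"lpc":[{"ndq":48,"z":50},[39,66,55,88],35]}
After op 2 (add /lpc/3 95): {"d":{"beq":[58,75,26,0,82],"dsu":[65,27,10],"fgq":{"fb":39,"m":81},"ww":[39,70,31,97,19]},"lpc":[{"ndq":48,"z":50},[39,66,55,88],35,95]}
After op 3 (add /lpc/4 19): {"d":{"beq":[58,75,26,0,82],"dsu":[65,27,10],"fgq":{"fb":39,"m":81},"ww":[39,70,31,97,19]},"lpc":[{"ndq":48,"z":50},[39,66,55,88],35,95,19]}
After op 4 (remove /d/dsu/1): {"d":{"beq":[58,75,26,0,82],"dsu":[65,10],"fgq":{"fb":39,"m":81},"ww":[39,70,31,97,19]},"lpc":[{"ndq":48,"z":50},[39,66,55,88],35,95,19]}
After op 5 (add /lpc/0/ep 95): {"d":{"beq":[58,75,26,0,82],"dsu":[65,10],"fgq":{"fb":39,"m":81},"ww":[39,70,31,97,19]},"lpc":[{"ep":95,"ndq":48,"z":50},[39,66,55,88],35,95,19]}
After op 6 (remove /lpc/0/ndq): {"d":{"beq":[58,75,26,0,82],"dsu":[65,10],"fgq":{"fb":39,"m":81},"ww":[39,70,31,97,19]},"lpc":[{"ep":95,"z":50},[39,66,55,88],35,95,19]}
After op 7 (replace /d/dsu 51): {"d":{"beq":[58,75,26,0,82],"dsu":51,"fgq":{"fb":39,"m":81},"ww":[39,70,31,97,19]},"lpc":[{"ep":95,"z":50},[39,66,55,88],35,95,19]}
After op 8 (remove /d/fgq/fb): {"d":{"beq":[58,75,26,0,82],"dsu":51,"fgq":{"m":81},"ww":[39,70,31,97,19]},"lpc":[{"ep":95,"z":50},[39,66,55,88],35,95,19]}
After op 9 (add /d/fgq/gfz 90): {"d":{"beq":[58,75,26,0,82],"dsu":51,"fgq":{"gfz":90,"m":81},"ww":[39,70,31,97,19]},"lpc":[{"ep":95,"z":50},[39,66,55,88],35,95,19]}
After op 10 (replace /d/fgq 83): {"d":{"beq":[58,75,26,0,82],"dsu":51,"fgq":83,"ww":[39,70,31,97,19]},"lpc":[{"ep":95,"z":50},[39,66,55,88],35,95,19]}
After op 11 (replace /lpc/0/z 40): {"d":{"beq":[58,75,26,0,82],"dsu":51,"fgq":83,"ww":[39,70,31,97,19]},"lpc":[{"ep":95,"z":40},[39,66,55,88],35,95,19]}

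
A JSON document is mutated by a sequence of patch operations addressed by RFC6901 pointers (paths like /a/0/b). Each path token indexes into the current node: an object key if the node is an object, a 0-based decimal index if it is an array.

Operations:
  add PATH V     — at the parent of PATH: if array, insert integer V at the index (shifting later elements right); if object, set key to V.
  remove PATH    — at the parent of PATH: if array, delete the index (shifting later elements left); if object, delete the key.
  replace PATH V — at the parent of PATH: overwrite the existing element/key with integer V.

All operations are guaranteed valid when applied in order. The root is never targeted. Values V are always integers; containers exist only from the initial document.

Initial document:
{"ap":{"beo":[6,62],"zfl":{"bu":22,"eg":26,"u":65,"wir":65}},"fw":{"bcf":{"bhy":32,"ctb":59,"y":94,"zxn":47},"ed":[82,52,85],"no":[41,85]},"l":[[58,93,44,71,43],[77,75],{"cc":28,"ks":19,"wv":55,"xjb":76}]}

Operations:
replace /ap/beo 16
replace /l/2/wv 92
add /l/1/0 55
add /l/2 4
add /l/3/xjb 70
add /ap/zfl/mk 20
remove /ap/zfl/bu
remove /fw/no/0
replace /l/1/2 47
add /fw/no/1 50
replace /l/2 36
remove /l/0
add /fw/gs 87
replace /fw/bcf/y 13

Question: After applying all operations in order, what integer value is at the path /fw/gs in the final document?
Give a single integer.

Answer: 87

Derivation:
After op 1 (replace /ap/beo 16): {"ap":{"beo":16,"zfl":{"bu":22,"eg":26,"u":65,"wir":65}},"fw":{"bcf":{"bhy":32,"ctb":59,"y":94,"zxn":47},"ed":[82,52,85],"no":[41,85]},"l":[[58,93,44,71,43],[77,75],{"cc":28,"ks":19,"wv":55,"xjb":76}]}
After op 2 (replace /l/2/wv 92): {"ap":{"beo":16,"zfl":{"bu":22,"eg":26,"u":65,"wir":65}},"fw":{"bcf":{"bhy":32,"ctb":59,"y":94,"zxn":47},"ed":[82,52,85],"no":[41,85]},"l":[[58,93,44,71,43],[77,75],{"cc":28,"ks":19,"wv":92,"xjb":76}]}
After op 3 (add /l/1/0 55): {"ap":{"beo":16,"zfl":{"bu":22,"eg":26,"u":65,"wir":65}},"fw":{"bcf":{"bhy":32,"ctb":59,"y":94,"zxn":47},"ed":[82,52,85],"no":[41,85]},"l":[[58,93,44,71,43],[55,77,75],{"cc":28,"ks":19,"wv":92,"xjb":76}]}
After op 4 (add /l/2 4): {"ap":{"beo":16,"zfl":{"bu":22,"eg":26,"u":65,"wir":65}},"fw":{"bcf":{"bhy":32,"ctb":59,"y":94,"zxn":47},"ed":[82,52,85],"no":[41,85]},"l":[[58,93,44,71,43],[55,77,75],4,{"cc":28,"ks":19,"wv":92,"xjb":76}]}
After op 5 (add /l/3/xjb 70): {"ap":{"beo":16,"zfl":{"bu":22,"eg":26,"u":65,"wir":65}},"fw":{"bcf":{"bhy":32,"ctb":59,"y":94,"zxn":47},"ed":[82,52,85],"no":[41,85]},"l":[[58,93,44,71,43],[55,77,75],4,{"cc":28,"ks":19,"wv":92,"xjb":70}]}
After op 6 (add /ap/zfl/mk 20): {"ap":{"beo":16,"zfl":{"bu":22,"eg":26,"mk":20,"u":65,"wir":65}},"fw":{"bcf":{"bhy":32,"ctb":59,"y":94,"zxn":47},"ed":[82,52,85],"no":[41,85]},"l":[[58,93,44,71,43],[55,77,75],4,{"cc":28,"ks":19,"wv":92,"xjb":70}]}
After op 7 (remove /ap/zfl/bu): {"ap":{"beo":16,"zfl":{"eg":26,"mk":20,"u":65,"wir":65}},"fw":{"bcf":{"bhy":32,"ctb":59,"y":94,"zxn":47},"ed":[82,52,85],"no":[41,85]},"l":[[58,93,44,71,43],[55,77,75],4,{"cc":28,"ks":19,"wv":92,"xjb":70}]}
After op 8 (remove /fw/no/0): {"ap":{"beo":16,"zfl":{"eg":26,"mk":20,"u":65,"wir":65}},"fw":{"bcf":{"bhy":32,"ctb":59,"y":94,"zxn":47},"ed":[82,52,85],"no":[85]},"l":[[58,93,44,71,43],[55,77,75],4,{"cc":28,"ks":19,"wv":92,"xjb":70}]}
After op 9 (replace /l/1/2 47): {"ap":{"beo":16,"zfl":{"eg":26,"mk":20,"u":65,"wir":65}},"fw":{"bcf":{"bhy":32,"ctb":59,"y":94,"zxn":47},"ed":[82,52,85],"no":[85]},"l":[[58,93,44,71,43],[55,77,47],4,{"cc":28,"ks":19,"wv":92,"xjb":70}]}
After op 10 (add /fw/no/1 50): {"ap":{"beo":16,"zfl":{"eg":26,"mk":20,"u":65,"wir":65}},"fw":{"bcf":{"bhy":32,"ctb":59,"y":94,"zxn":47},"ed":[82,52,85],"no":[85,50]},"l":[[58,93,44,71,43],[55,77,47],4,{"cc":28,"ks":19,"wv":92,"xjb":70}]}
After op 11 (replace /l/2 36): {"ap":{"beo":16,"zfl":{"eg":26,"mk":20,"u":65,"wir":65}},"fw":{"bcf":{"bhy":32,"ctb":59,"y":94,"zxn":47},"ed":[82,52,85],"no":[85,50]},"l":[[58,93,44,71,43],[55,77,47],36,{"cc":28,"ks":19,"wv":92,"xjb":70}]}
After op 12 (remove /l/0): {"ap":{"beo":16,"zfl":{"eg":26,"mk":20,"u":65,"wir":65}},"fw":{"bcf":{"bhy":32,"ctb":59,"y":94,"zxn":47},"ed":[82,52,85],"no":[85,50]},"l":[[55,77,47],36,{"cc":28,"ks":19,"wv":92,"xjb":70}]}
After op 13 (add /fw/gs 87): {"ap":{"beo":16,"zfl":{"eg":26,"mk":20,"u":65,"wir":65}},"fw":{"bcf":{"bhy":32,"ctb":59,"y":94,"zxn":47},"ed":[82,52,85],"gs":87,"no":[85,50]},"l":[[55,77,47],36,{"cc":28,"ks":19,"wv":92,"xjb":70}]}
After op 14 (replace /fw/bcf/y 13): {"ap":{"beo":16,"zfl":{"eg":26,"mk":20,"u":65,"wir":65}},"fw":{"bcf":{"bhy":32,"ctb":59,"y":13,"zxn":47},"ed":[82,52,85],"gs":87,"no":[85,50]},"l":[[55,77,47],36,{"cc":28,"ks":19,"wv":92,"xjb":70}]}
Value at /fw/gs: 87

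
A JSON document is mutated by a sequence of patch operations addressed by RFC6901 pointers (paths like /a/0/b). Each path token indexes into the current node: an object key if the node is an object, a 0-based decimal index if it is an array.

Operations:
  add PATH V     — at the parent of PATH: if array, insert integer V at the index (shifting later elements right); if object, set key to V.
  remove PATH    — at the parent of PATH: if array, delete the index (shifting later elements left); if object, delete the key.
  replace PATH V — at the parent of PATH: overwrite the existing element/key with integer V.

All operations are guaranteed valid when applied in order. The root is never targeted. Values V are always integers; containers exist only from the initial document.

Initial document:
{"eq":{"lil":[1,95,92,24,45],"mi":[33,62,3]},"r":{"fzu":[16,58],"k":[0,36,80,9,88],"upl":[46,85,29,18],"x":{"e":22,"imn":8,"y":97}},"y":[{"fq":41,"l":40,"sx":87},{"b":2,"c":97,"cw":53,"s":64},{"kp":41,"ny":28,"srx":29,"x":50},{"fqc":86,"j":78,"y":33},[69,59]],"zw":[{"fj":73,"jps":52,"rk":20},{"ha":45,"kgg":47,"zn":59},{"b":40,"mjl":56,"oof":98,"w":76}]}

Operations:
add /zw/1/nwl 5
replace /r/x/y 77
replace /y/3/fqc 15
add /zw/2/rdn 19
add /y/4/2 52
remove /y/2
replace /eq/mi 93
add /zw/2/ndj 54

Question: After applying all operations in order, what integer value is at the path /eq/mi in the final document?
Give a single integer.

After op 1 (add /zw/1/nwl 5): {"eq":{"lil":[1,95,92,24,45],"mi":[33,62,3]},"r":{"fzu":[16,58],"k":[0,36,80,9,88],"upl":[46,85,29,18],"x":{"e":22,"imn":8,"y":97}},"y":[{"fq":41,"l":40,"sx":87},{"b":2,"c":97,"cw":53,"s":64},{"kp":41,"ny":28,"srx":29,"x":50},{"fqc":86,"j":78,"y":33},[69,59]],"zw":[{"fj":73,"jps":52,"rk":20},{"ha":45,"kgg":47,"nwl":5,"zn":59},{"b":40,"mjl":56,"oof":98,"w":76}]}
After op 2 (replace /r/x/y 77): {"eq":{"lil":[1,95,92,24,45],"mi":[33,62,3]},"r":{"fzu":[16,58],"k":[0,36,80,9,88],"upl":[46,85,29,18],"x":{"e":22,"imn":8,"y":77}},"y":[{"fq":41,"l":40,"sx":87},{"b":2,"c":97,"cw":53,"s":64},{"kp":41,"ny":28,"srx":29,"x":50},{"fqc":86,"j":78,"y":33},[69,59]],"zw":[{"fj":73,"jps":52,"rk":20},{"ha":45,"kgg":47,"nwl":5,"zn":59},{"b":40,"mjl":56,"oof":98,"w":76}]}
After op 3 (replace /y/3/fqc 15): {"eq":{"lil":[1,95,92,24,45],"mi":[33,62,3]},"r":{"fzu":[16,58],"k":[0,36,80,9,88],"upl":[46,85,29,18],"x":{"e":22,"imn":8,"y":77}},"y":[{"fq":41,"l":40,"sx":87},{"b":2,"c":97,"cw":53,"s":64},{"kp":41,"ny":28,"srx":29,"x":50},{"fqc":15,"j":78,"y":33},[69,59]],"zw":[{"fj":73,"jps":52,"rk":20},{"ha":45,"kgg":47,"nwl":5,"zn":59},{"b":40,"mjl":56,"oof":98,"w":76}]}
After op 4 (add /zw/2/rdn 19): {"eq":{"lil":[1,95,92,24,45],"mi":[33,62,3]},"r":{"fzu":[16,58],"k":[0,36,80,9,88],"upl":[46,85,29,18],"x":{"e":22,"imn":8,"y":77}},"y":[{"fq":41,"l":40,"sx":87},{"b":2,"c":97,"cw":53,"s":64},{"kp":41,"ny":28,"srx":29,"x":50},{"fqc":15,"j":78,"y":33},[69,59]],"zw":[{"fj":73,"jps":52,"rk":20},{"ha":45,"kgg":47,"nwl":5,"zn":59},{"b":40,"mjl":56,"oof":98,"rdn":19,"w":76}]}
After op 5 (add /y/4/2 52): {"eq":{"lil":[1,95,92,24,45],"mi":[33,62,3]},"r":{"fzu":[16,58],"k":[0,36,80,9,88],"upl":[46,85,29,18],"x":{"e":22,"imn":8,"y":77}},"y":[{"fq":41,"l":40,"sx":87},{"b":2,"c":97,"cw":53,"s":64},{"kp":41,"ny":28,"srx":29,"x":50},{"fqc":15,"j":78,"y":33},[69,59,52]],"zw":[{"fj":73,"jps":52,"rk":20},{"ha":45,"kgg":47,"nwl":5,"zn":59},{"b":40,"mjl":56,"oof":98,"rdn":19,"w":76}]}
After op 6 (remove /y/2): {"eq":{"lil":[1,95,92,24,45],"mi":[33,62,3]},"r":{"fzu":[16,58],"k":[0,36,80,9,88],"upl":[46,85,29,18],"x":{"e":22,"imn":8,"y":77}},"y":[{"fq":41,"l":40,"sx":87},{"b":2,"c":97,"cw":53,"s":64},{"fqc":15,"j":78,"y":33},[69,59,52]],"zw":[{"fj":73,"jps":52,"rk":20},{"ha":45,"kgg":47,"nwl":5,"zn":59},{"b":40,"mjl":56,"oof":98,"rdn":19,"w":76}]}
After op 7 (replace /eq/mi 93): {"eq":{"lil":[1,95,92,24,45],"mi":93},"r":{"fzu":[16,58],"k":[0,36,80,9,88],"upl":[46,85,29,18],"x":{"e":22,"imn":8,"y":77}},"y":[{"fq":41,"l":40,"sx":87},{"b":2,"c":97,"cw":53,"s":64},{"fqc":15,"j":78,"y":33},[69,59,52]],"zw":[{"fj":73,"jps":52,"rk":20},{"ha":45,"kgg":47,"nwl":5,"zn":59},{"b":40,"mjl":56,"oof":98,"rdn":19,"w":76}]}
After op 8 (add /zw/2/ndj 54): {"eq":{"lil":[1,95,92,24,45],"mi":93},"r":{"fzu":[16,58],"k":[0,36,80,9,88],"upl":[46,85,29,18],"x":{"e":22,"imn":8,"y":77}},"y":[{"fq":41,"l":40,"sx":87},{"b":2,"c":97,"cw":53,"s":64},{"fqc":15,"j":78,"y":33},[69,59,52]],"zw":[{"fj":73,"jps":52,"rk":20},{"ha":45,"kgg":47,"nwl":5,"zn":59},{"b":40,"mjl":56,"ndj":54,"oof":98,"rdn":19,"w":76}]}
Value at /eq/mi: 93

Answer: 93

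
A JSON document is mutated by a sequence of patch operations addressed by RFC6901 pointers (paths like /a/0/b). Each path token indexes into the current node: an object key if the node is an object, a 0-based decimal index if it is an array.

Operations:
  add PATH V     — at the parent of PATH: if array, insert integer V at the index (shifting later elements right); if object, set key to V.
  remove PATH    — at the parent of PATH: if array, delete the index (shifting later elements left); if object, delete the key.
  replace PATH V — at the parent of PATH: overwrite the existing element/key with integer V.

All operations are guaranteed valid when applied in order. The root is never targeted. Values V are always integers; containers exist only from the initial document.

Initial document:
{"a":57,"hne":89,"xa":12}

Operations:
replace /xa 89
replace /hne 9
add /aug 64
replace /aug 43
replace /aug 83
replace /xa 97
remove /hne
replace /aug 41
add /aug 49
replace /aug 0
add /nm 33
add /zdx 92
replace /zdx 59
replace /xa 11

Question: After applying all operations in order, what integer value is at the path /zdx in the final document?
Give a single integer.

Answer: 59

Derivation:
After op 1 (replace /xa 89): {"a":57,"hne":89,"xa":89}
After op 2 (replace /hne 9): {"a":57,"hne":9,"xa":89}
After op 3 (add /aug 64): {"a":57,"aug":64,"hne":9,"xa":89}
After op 4 (replace /aug 43): {"a":57,"aug":43,"hne":9,"xa":89}
After op 5 (replace /aug 83): {"a":57,"aug":83,"hne":9,"xa":89}
After op 6 (replace /xa 97): {"a":57,"aug":83,"hne":9,"xa":97}
After op 7 (remove /hne): {"a":57,"aug":83,"xa":97}
After op 8 (replace /aug 41): {"a":57,"aug":41,"xa":97}
After op 9 (add /aug 49): {"a":57,"aug":49,"xa":97}
After op 10 (replace /aug 0): {"a":57,"aug":0,"xa":97}
After op 11 (add /nm 33): {"a":57,"aug":0,"nm":33,"xa":97}
After op 12 (add /zdx 92): {"a":57,"aug":0,"nm":33,"xa":97,"zdx":92}
After op 13 (replace /zdx 59): {"a":57,"aug":0,"nm":33,"xa":97,"zdx":59}
After op 14 (replace /xa 11): {"a":57,"aug":0,"nm":33,"xa":11,"zdx":59}
Value at /zdx: 59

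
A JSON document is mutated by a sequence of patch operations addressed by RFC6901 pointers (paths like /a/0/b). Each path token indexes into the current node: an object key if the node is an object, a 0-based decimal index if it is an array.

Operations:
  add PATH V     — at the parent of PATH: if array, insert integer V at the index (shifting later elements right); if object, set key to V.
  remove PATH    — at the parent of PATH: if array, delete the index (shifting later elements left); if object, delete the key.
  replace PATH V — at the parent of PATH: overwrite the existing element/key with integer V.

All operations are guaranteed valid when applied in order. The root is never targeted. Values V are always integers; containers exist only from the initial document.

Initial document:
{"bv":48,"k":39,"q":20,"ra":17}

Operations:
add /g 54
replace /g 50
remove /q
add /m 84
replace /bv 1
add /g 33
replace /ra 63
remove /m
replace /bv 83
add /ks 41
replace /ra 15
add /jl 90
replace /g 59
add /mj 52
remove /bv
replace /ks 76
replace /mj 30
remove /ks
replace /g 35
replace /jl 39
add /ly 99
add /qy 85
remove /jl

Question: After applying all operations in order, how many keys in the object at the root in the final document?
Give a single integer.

After op 1 (add /g 54): {"bv":48,"g":54,"k":39,"q":20,"ra":17}
After op 2 (replace /g 50): {"bv":48,"g":50,"k":39,"q":20,"ra":17}
After op 3 (remove /q): {"bv":48,"g":50,"k":39,"ra":17}
After op 4 (add /m 84): {"bv":48,"g":50,"k":39,"m":84,"ra":17}
After op 5 (replace /bv 1): {"bv":1,"g":50,"k":39,"m":84,"ra":17}
After op 6 (add /g 33): {"bv":1,"g":33,"k":39,"m":84,"ra":17}
After op 7 (replace /ra 63): {"bv":1,"g":33,"k":39,"m":84,"ra":63}
After op 8 (remove /m): {"bv":1,"g":33,"k":39,"ra":63}
After op 9 (replace /bv 83): {"bv":83,"g":33,"k":39,"ra":63}
After op 10 (add /ks 41): {"bv":83,"g":33,"k":39,"ks":41,"ra":63}
After op 11 (replace /ra 15): {"bv":83,"g":33,"k":39,"ks":41,"ra":15}
After op 12 (add /jl 90): {"bv":83,"g":33,"jl":90,"k":39,"ks":41,"ra":15}
After op 13 (replace /g 59): {"bv":83,"g":59,"jl":90,"k":39,"ks":41,"ra":15}
After op 14 (add /mj 52): {"bv":83,"g":59,"jl":90,"k":39,"ks":41,"mj":52,"ra":15}
After op 15 (remove /bv): {"g":59,"jl":90,"k":39,"ks":41,"mj":52,"ra":15}
After op 16 (replace /ks 76): {"g":59,"jl":90,"k":39,"ks":76,"mj":52,"ra":15}
After op 17 (replace /mj 30): {"g":59,"jl":90,"k":39,"ks":76,"mj":30,"ra":15}
After op 18 (remove /ks): {"g":59,"jl":90,"k":39,"mj":30,"ra":15}
After op 19 (replace /g 35): {"g":35,"jl":90,"k":39,"mj":30,"ra":15}
After op 20 (replace /jl 39): {"g":35,"jl":39,"k":39,"mj":30,"ra":15}
After op 21 (add /ly 99): {"g":35,"jl":39,"k":39,"ly":99,"mj":30,"ra":15}
After op 22 (add /qy 85): {"g":35,"jl":39,"k":39,"ly":99,"mj":30,"qy":85,"ra":15}
After op 23 (remove /jl): {"g":35,"k":39,"ly":99,"mj":30,"qy":85,"ra":15}
Size at the root: 6

Answer: 6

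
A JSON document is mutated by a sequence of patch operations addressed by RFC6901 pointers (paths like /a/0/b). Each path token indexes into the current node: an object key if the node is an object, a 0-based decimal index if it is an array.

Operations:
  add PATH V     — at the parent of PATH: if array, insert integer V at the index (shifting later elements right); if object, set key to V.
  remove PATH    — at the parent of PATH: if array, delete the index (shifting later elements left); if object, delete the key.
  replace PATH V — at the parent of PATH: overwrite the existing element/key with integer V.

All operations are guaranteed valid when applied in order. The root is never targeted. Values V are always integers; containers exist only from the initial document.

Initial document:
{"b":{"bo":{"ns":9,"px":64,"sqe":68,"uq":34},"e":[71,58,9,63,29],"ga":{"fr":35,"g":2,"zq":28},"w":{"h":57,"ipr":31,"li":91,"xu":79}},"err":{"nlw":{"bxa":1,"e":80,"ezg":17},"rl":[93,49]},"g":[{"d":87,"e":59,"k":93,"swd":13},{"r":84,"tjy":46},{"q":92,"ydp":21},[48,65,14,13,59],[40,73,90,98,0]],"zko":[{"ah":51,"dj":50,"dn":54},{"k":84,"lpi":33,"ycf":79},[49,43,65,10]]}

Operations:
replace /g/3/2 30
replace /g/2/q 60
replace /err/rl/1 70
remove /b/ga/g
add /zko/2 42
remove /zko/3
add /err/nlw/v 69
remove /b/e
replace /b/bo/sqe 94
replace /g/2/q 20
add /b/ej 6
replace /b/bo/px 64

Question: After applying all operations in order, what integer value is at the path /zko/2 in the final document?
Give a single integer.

After op 1 (replace /g/3/2 30): {"b":{"bo":{"ns":9,"px":64,"sqe":68,"uq":34},"e":[71,58,9,63,29],"ga":{"fr":35,"g":2,"zq":28},"w":{"h":57,"ipr":31,"li":91,"xu":79}},"err":{"nlw":{"bxa":1,"e":80,"ezg":17},"rl":[93,49]},"g":[{"d":87,"e":59,"k":93,"swd":13},{"r":84,"tjy":46},{"q":92,"ydp":21},[48,65,30,13,59],[40,73,90,98,0]],"zko":[{"ah":51,"dj":50,"dn":54},{"k":84,"lpi":33,"ycf":79},[49,43,65,10]]}
After op 2 (replace /g/2/q 60): {"b":{"bo":{"ns":9,"px":64,"sqe":68,"uq":34},"e":[71,58,9,63,29],"ga":{"fr":35,"g":2,"zq":28},"w":{"h":57,"ipr":31,"li":91,"xu":79}},"err":{"nlw":{"bxa":1,"e":80,"ezg":17},"rl":[93,49]},"g":[{"d":87,"e":59,"k":93,"swd":13},{"r":84,"tjy":46},{"q":60,"ydp":21},[48,65,30,13,59],[40,73,90,98,0]],"zko":[{"ah":51,"dj":50,"dn":54},{"k":84,"lpi":33,"ycf":79},[49,43,65,10]]}
After op 3 (replace /err/rl/1 70): {"b":{"bo":{"ns":9,"px":64,"sqe":68,"uq":34},"e":[71,58,9,63,29],"ga":{"fr":35,"g":2,"zq":28},"w":{"h":57,"ipr":31,"li":91,"xu":79}},"err":{"nlw":{"bxa":1,"e":80,"ezg":17},"rl":[93,70]},"g":[{"d":87,"e":59,"k":93,"swd":13},{"r":84,"tjy":46},{"q":60,"ydp":21},[48,65,30,13,59],[40,73,90,98,0]],"zko":[{"ah":51,"dj":50,"dn":54},{"k":84,"lpi":33,"ycf":79},[49,43,65,10]]}
After op 4 (remove /b/ga/g): {"b":{"bo":{"ns":9,"px":64,"sqe":68,"uq":34},"e":[71,58,9,63,29],"ga":{"fr":35,"zq":28},"w":{"h":57,"ipr":31,"li":91,"xu":79}},"err":{"nlw":{"bxa":1,"e":80,"ezg":17},"rl":[93,70]},"g":[{"d":87,"e":59,"k":93,"swd":13},{"r":84,"tjy":46},{"q":60,"ydp":21},[48,65,30,13,59],[40,73,90,98,0]],"zko":[{"ah":51,"dj":50,"dn":54},{"k":84,"lpi":33,"ycf":79},[49,43,65,10]]}
After op 5 (add /zko/2 42): {"b":{"bo":{"ns":9,"px":64,"sqe":68,"uq":34},"e":[71,58,9,63,29],"ga":{"fr":35,"zq":28},"w":{"h":57,"ipr":31,"li":91,"xu":79}},"err":{"nlw":{"bxa":1,"e":80,"ezg":17},"rl":[93,70]},"g":[{"d":87,"e":59,"k":93,"swd":13},{"r":84,"tjy":46},{"q":60,"ydp":21},[48,65,30,13,59],[40,73,90,98,0]],"zko":[{"ah":51,"dj":50,"dn":54},{"k":84,"lpi":33,"ycf":79},42,[49,43,65,10]]}
After op 6 (remove /zko/3): {"b":{"bo":{"ns":9,"px":64,"sqe":68,"uq":34},"e":[71,58,9,63,29],"ga":{"fr":35,"zq":28},"w":{"h":57,"ipr":31,"li":91,"xu":79}},"err":{"nlw":{"bxa":1,"e":80,"ezg":17},"rl":[93,70]},"g":[{"d":87,"e":59,"k":93,"swd":13},{"r":84,"tjy":46},{"q":60,"ydp":21},[48,65,30,13,59],[40,73,90,98,0]],"zko":[{"ah":51,"dj":50,"dn":54},{"k":84,"lpi":33,"ycf":79},42]}
After op 7 (add /err/nlw/v 69): {"b":{"bo":{"ns":9,"px":64,"sqe":68,"uq":34},"e":[71,58,9,63,29],"ga":{"fr":35,"zq":28},"w":{"h":57,"ipr":31,"li":91,"xu":79}},"err":{"nlw":{"bxa":1,"e":80,"ezg":17,"v":69},"rl":[93,70]},"g":[{"d":87,"e":59,"k":93,"swd":13},{"r":84,"tjy":46},{"q":60,"ydp":21},[48,65,30,13,59],[40,73,90,98,0]],"zko":[{"ah":51,"dj":50,"dn":54},{"k":84,"lpi":33,"ycf":79},42]}
After op 8 (remove /b/e): {"b":{"bo":{"ns":9,"px":64,"sqe":68,"uq":34},"ga":{"fr":35,"zq":28},"w":{"h":57,"ipr":31,"li":91,"xu":79}},"err":{"nlw":{"bxa":1,"e":80,"ezg":17,"v":69},"rl":[93,70]},"g":[{"d":87,"e":59,"k":93,"swd":13},{"r":84,"tjy":46},{"q":60,"ydp":21},[48,65,30,13,59],[40,73,90,98,0]],"zko":[{"ah":51,"dj":50,"dn":54},{"k":84,"lpi":33,"ycf":79},42]}
After op 9 (replace /b/bo/sqe 94): {"b":{"bo":{"ns":9,"px":64,"sqe":94,"uq":34},"ga":{"fr":35,"zq":28},"w":{"h":57,"ipr":31,"li":91,"xu":79}},"err":{"nlw":{"bxa":1,"e":80,"ezg":17,"v":69},"rl":[93,70]},"g":[{"d":87,"e":59,"k":93,"swd":13},{"r":84,"tjy":46},{"q":60,"ydp":21},[48,65,30,13,59],[40,73,90,98,0]],"zko":[{"ah":51,"dj":50,"dn":54},{"k":84,"lpi":33,"ycf":79},42]}
After op 10 (replace /g/2/q 20): {"b":{"bo":{"ns":9,"px":64,"sqe":94,"uq":34},"ga":{"fr":35,"zq":28},"w":{"h":57,"ipr":31,"li":91,"xu":79}},"err":{"nlw":{"bxa":1,"e":80,"ezg":17,"v":69},"rl":[93,70]},"g":[{"d":87,"e":59,"k":93,"swd":13},{"r":84,"tjy":46},{"q":20,"ydp":21},[48,65,30,13,59],[40,73,90,98,0]],"zko":[{"ah":51,"dj":50,"dn":54},{"k":84,"lpi":33,"ycf":79},42]}
After op 11 (add /b/ej 6): {"b":{"bo":{"ns":9,"px":64,"sqe":94,"uq":34},"ej":6,"ga":{"fr":35,"zq":28},"w":{"h":57,"ipr":31,"li":91,"xu":79}},"err":{"nlw":{"bxa":1,"e":80,"ezg":17,"v":69},"rl":[93,70]},"g":[{"d":87,"e":59,"k":93,"swd":13},{"r":84,"tjy":46},{"q":20,"ydp":21},[48,65,30,13,59],[40,73,90,98,0]],"zko":[{"ah":51,"dj":50,"dn":54},{"k":84,"lpi":33,"ycf":79},42]}
After op 12 (replace /b/bo/px 64): {"b":{"bo":{"ns":9,"px":64,"sqe":94,"uq":34},"ej":6,"ga":{"fr":35,"zq":28},"w":{"h":57,"ipr":31,"li":91,"xu":79}},"err":{"nlw":{"bxa":1,"e":80,"ezg":17,"v":69},"rl":[93,70]},"g":[{"d":87,"e":59,"k":93,"swd":13},{"r":84,"tjy":46},{"q":20,"ydp":21},[48,65,30,13,59],[40,73,90,98,0]],"zko":[{"ah":51,"dj":50,"dn":54},{"k":84,"lpi":33,"ycf":79},42]}
Value at /zko/2: 42

Answer: 42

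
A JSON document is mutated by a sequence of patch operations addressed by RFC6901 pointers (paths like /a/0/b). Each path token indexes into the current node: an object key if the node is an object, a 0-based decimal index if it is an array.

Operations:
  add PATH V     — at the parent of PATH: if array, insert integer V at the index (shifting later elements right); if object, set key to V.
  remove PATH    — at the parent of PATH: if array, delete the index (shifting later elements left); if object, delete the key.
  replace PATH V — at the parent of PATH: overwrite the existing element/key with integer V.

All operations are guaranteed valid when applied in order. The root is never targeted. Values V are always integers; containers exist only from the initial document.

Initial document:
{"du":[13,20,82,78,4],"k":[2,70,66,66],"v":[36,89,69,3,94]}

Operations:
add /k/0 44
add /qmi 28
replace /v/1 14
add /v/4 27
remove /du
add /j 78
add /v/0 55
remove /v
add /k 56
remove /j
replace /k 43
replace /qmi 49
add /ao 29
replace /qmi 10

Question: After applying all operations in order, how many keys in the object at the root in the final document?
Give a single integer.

After op 1 (add /k/0 44): {"du":[13,20,82,78,4],"k":[44,2,70,66,66],"v":[36,89,69,3,94]}
After op 2 (add /qmi 28): {"du":[13,20,82,78,4],"k":[44,2,70,66,66],"qmi":28,"v":[36,89,69,3,94]}
After op 3 (replace /v/1 14): {"du":[13,20,82,78,4],"k":[44,2,70,66,66],"qmi":28,"v":[36,14,69,3,94]}
After op 4 (add /v/4 27): {"du":[13,20,82,78,4],"k":[44,2,70,66,66],"qmi":28,"v":[36,14,69,3,27,94]}
After op 5 (remove /du): {"k":[44,2,70,66,66],"qmi":28,"v":[36,14,69,3,27,94]}
After op 6 (add /j 78): {"j":78,"k":[44,2,70,66,66],"qmi":28,"v":[36,14,69,3,27,94]}
After op 7 (add /v/0 55): {"j":78,"k":[44,2,70,66,66],"qmi":28,"v":[55,36,14,69,3,27,94]}
After op 8 (remove /v): {"j":78,"k":[44,2,70,66,66],"qmi":28}
After op 9 (add /k 56): {"j":78,"k":56,"qmi":28}
After op 10 (remove /j): {"k":56,"qmi":28}
After op 11 (replace /k 43): {"k":43,"qmi":28}
After op 12 (replace /qmi 49): {"k":43,"qmi":49}
After op 13 (add /ao 29): {"ao":29,"k":43,"qmi":49}
After op 14 (replace /qmi 10): {"ao":29,"k":43,"qmi":10}
Size at the root: 3

Answer: 3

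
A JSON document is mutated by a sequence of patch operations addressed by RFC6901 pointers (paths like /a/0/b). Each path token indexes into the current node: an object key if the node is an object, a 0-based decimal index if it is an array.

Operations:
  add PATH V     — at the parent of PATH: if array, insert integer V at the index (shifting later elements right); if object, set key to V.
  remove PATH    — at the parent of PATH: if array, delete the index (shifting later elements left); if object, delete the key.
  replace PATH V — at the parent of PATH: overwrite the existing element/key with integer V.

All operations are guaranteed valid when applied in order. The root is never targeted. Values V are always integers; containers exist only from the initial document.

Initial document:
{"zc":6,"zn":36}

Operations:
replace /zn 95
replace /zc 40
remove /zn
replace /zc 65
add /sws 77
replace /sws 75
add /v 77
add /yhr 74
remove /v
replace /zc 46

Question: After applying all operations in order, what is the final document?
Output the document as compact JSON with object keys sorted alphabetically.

After op 1 (replace /zn 95): {"zc":6,"zn":95}
After op 2 (replace /zc 40): {"zc":40,"zn":95}
After op 3 (remove /zn): {"zc":40}
After op 4 (replace /zc 65): {"zc":65}
After op 5 (add /sws 77): {"sws":77,"zc":65}
After op 6 (replace /sws 75): {"sws":75,"zc":65}
After op 7 (add /v 77): {"sws":75,"v":77,"zc":65}
After op 8 (add /yhr 74): {"sws":75,"v":77,"yhr":74,"zc":65}
After op 9 (remove /v): {"sws":75,"yhr":74,"zc":65}
After op 10 (replace /zc 46): {"sws":75,"yhr":74,"zc":46}

Answer: {"sws":75,"yhr":74,"zc":46}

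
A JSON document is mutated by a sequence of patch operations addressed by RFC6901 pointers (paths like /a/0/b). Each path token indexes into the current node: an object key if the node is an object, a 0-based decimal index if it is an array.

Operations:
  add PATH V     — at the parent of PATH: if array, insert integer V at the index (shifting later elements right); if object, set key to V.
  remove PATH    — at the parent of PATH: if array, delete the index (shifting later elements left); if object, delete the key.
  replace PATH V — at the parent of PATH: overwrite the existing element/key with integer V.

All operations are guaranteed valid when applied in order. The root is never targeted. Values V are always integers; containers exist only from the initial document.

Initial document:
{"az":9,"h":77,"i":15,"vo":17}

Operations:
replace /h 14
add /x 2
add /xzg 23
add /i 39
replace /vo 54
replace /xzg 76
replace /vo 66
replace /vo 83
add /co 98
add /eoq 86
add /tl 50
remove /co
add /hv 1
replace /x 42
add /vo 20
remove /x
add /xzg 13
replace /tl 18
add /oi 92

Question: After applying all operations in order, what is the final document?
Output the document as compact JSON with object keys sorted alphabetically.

Answer: {"az":9,"eoq":86,"h":14,"hv":1,"i":39,"oi":92,"tl":18,"vo":20,"xzg":13}

Derivation:
After op 1 (replace /h 14): {"az":9,"h":14,"i":15,"vo":17}
After op 2 (add /x 2): {"az":9,"h":14,"i":15,"vo":17,"x":2}
After op 3 (add /xzg 23): {"az":9,"h":14,"i":15,"vo":17,"x":2,"xzg":23}
After op 4 (add /i 39): {"az":9,"h":14,"i":39,"vo":17,"x":2,"xzg":23}
After op 5 (replace /vo 54): {"az":9,"h":14,"i":39,"vo":54,"x":2,"xzg":23}
After op 6 (replace /xzg 76): {"az":9,"h":14,"i":39,"vo":54,"x":2,"xzg":76}
After op 7 (replace /vo 66): {"az":9,"h":14,"i":39,"vo":66,"x":2,"xzg":76}
After op 8 (replace /vo 83): {"az":9,"h":14,"i":39,"vo":83,"x":2,"xzg":76}
After op 9 (add /co 98): {"az":9,"co":98,"h":14,"i":39,"vo":83,"x":2,"xzg":76}
After op 10 (add /eoq 86): {"az":9,"co":98,"eoq":86,"h":14,"i":39,"vo":83,"x":2,"xzg":76}
After op 11 (add /tl 50): {"az":9,"co":98,"eoq":86,"h":14,"i":39,"tl":50,"vo":83,"x":2,"xzg":76}
After op 12 (remove /co): {"az":9,"eoq":86,"h":14,"i":39,"tl":50,"vo":83,"x":2,"xzg":76}
After op 13 (add /hv 1): {"az":9,"eoq":86,"h":14,"hv":1,"i":39,"tl":50,"vo":83,"x":2,"xzg":76}
After op 14 (replace /x 42): {"az":9,"eoq":86,"h":14,"hv":1,"i":39,"tl":50,"vo":83,"x":42,"xzg":76}
After op 15 (add /vo 20): {"az":9,"eoq":86,"h":14,"hv":1,"i":39,"tl":50,"vo":20,"x":42,"xzg":76}
After op 16 (remove /x): {"az":9,"eoq":86,"h":14,"hv":1,"i":39,"tl":50,"vo":20,"xzg":76}
After op 17 (add /xzg 13): {"az":9,"eoq":86,"h":14,"hv":1,"i":39,"tl":50,"vo":20,"xzg":13}
After op 18 (replace /tl 18): {"az":9,"eoq":86,"h":14,"hv":1,"i":39,"tl":18,"vo":20,"xzg":13}
After op 19 (add /oi 92): {"az":9,"eoq":86,"h":14,"hv":1,"i":39,"oi":92,"tl":18,"vo":20,"xzg":13}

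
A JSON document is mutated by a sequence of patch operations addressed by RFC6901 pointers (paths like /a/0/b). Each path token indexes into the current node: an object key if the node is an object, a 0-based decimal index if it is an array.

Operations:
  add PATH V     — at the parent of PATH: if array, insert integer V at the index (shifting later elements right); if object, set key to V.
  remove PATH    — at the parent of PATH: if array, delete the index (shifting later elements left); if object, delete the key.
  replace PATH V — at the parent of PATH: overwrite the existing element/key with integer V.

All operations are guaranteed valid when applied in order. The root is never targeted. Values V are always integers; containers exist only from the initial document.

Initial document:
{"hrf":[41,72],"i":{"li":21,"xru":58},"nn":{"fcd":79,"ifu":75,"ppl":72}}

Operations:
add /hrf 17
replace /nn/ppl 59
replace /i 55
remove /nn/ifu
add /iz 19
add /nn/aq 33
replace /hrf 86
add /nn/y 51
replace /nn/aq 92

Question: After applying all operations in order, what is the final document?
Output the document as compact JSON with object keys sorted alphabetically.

After op 1 (add /hrf 17): {"hrf":17,"i":{"li":21,"xru":58},"nn":{"fcd":79,"ifu":75,"ppl":72}}
After op 2 (replace /nn/ppl 59): {"hrf":17,"i":{"li":21,"xru":58},"nn":{"fcd":79,"ifu":75,"ppl":59}}
After op 3 (replace /i 55): {"hrf":17,"i":55,"nn":{"fcd":79,"ifu":75,"ppl":59}}
After op 4 (remove /nn/ifu): {"hrf":17,"i":55,"nn":{"fcd":79,"ppl":59}}
After op 5 (add /iz 19): {"hrf":17,"i":55,"iz":19,"nn":{"fcd":79,"ppl":59}}
After op 6 (add /nn/aq 33): {"hrf":17,"i":55,"iz":19,"nn":{"aq":33,"fcd":79,"ppl":59}}
After op 7 (replace /hrf 86): {"hrf":86,"i":55,"iz":19,"nn":{"aq":33,"fcd":79,"ppl":59}}
After op 8 (add /nn/y 51): {"hrf":86,"i":55,"iz":19,"nn":{"aq":33,"fcd":79,"ppl":59,"y":51}}
After op 9 (replace /nn/aq 92): {"hrf":86,"i":55,"iz":19,"nn":{"aq":92,"fcd":79,"ppl":59,"y":51}}

Answer: {"hrf":86,"i":55,"iz":19,"nn":{"aq":92,"fcd":79,"ppl":59,"y":51}}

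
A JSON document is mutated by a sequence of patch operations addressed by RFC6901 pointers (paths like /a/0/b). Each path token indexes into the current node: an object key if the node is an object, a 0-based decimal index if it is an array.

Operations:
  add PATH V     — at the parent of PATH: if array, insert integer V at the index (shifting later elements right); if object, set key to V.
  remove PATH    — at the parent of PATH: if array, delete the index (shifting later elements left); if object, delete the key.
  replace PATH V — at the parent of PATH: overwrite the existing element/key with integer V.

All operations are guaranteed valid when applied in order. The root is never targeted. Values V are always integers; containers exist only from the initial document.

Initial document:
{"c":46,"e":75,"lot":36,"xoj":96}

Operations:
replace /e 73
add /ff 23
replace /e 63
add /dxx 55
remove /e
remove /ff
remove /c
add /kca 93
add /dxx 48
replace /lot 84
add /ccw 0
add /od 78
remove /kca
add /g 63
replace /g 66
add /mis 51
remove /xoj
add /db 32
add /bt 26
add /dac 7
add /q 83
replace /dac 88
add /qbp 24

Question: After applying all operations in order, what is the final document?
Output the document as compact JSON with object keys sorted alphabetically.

Answer: {"bt":26,"ccw":0,"dac":88,"db":32,"dxx":48,"g":66,"lot":84,"mis":51,"od":78,"q":83,"qbp":24}

Derivation:
After op 1 (replace /e 73): {"c":46,"e":73,"lot":36,"xoj":96}
After op 2 (add /ff 23): {"c":46,"e":73,"ff":23,"lot":36,"xoj":96}
After op 3 (replace /e 63): {"c":46,"e":63,"ff":23,"lot":36,"xoj":96}
After op 4 (add /dxx 55): {"c":46,"dxx":55,"e":63,"ff":23,"lot":36,"xoj":96}
After op 5 (remove /e): {"c":46,"dxx":55,"ff":23,"lot":36,"xoj":96}
After op 6 (remove /ff): {"c":46,"dxx":55,"lot":36,"xoj":96}
After op 7 (remove /c): {"dxx":55,"lot":36,"xoj":96}
After op 8 (add /kca 93): {"dxx":55,"kca":93,"lot":36,"xoj":96}
After op 9 (add /dxx 48): {"dxx":48,"kca":93,"lot":36,"xoj":96}
After op 10 (replace /lot 84): {"dxx":48,"kca":93,"lot":84,"xoj":96}
After op 11 (add /ccw 0): {"ccw":0,"dxx":48,"kca":93,"lot":84,"xoj":96}
After op 12 (add /od 78): {"ccw":0,"dxx":48,"kca":93,"lot":84,"od":78,"xoj":96}
After op 13 (remove /kca): {"ccw":0,"dxx":48,"lot":84,"od":78,"xoj":96}
After op 14 (add /g 63): {"ccw":0,"dxx":48,"g":63,"lot":84,"od":78,"xoj":96}
After op 15 (replace /g 66): {"ccw":0,"dxx":48,"g":66,"lot":84,"od":78,"xoj":96}
After op 16 (add /mis 51): {"ccw":0,"dxx":48,"g":66,"lot":84,"mis":51,"od":78,"xoj":96}
After op 17 (remove /xoj): {"ccw":0,"dxx":48,"g":66,"lot":84,"mis":51,"od":78}
After op 18 (add /db 32): {"ccw":0,"db":32,"dxx":48,"g":66,"lot":84,"mis":51,"od":78}
After op 19 (add /bt 26): {"bt":26,"ccw":0,"db":32,"dxx":48,"g":66,"lot":84,"mis":51,"od":78}
After op 20 (add /dac 7): {"bt":26,"ccw":0,"dac":7,"db":32,"dxx":48,"g":66,"lot":84,"mis":51,"od":78}
After op 21 (add /q 83): {"bt":26,"ccw":0,"dac":7,"db":32,"dxx":48,"g":66,"lot":84,"mis":51,"od":78,"q":83}
After op 22 (replace /dac 88): {"bt":26,"ccw":0,"dac":88,"db":32,"dxx":48,"g":66,"lot":84,"mis":51,"od":78,"q":83}
After op 23 (add /qbp 24): {"bt":26,"ccw":0,"dac":88,"db":32,"dxx":48,"g":66,"lot":84,"mis":51,"od":78,"q":83,"qbp":24}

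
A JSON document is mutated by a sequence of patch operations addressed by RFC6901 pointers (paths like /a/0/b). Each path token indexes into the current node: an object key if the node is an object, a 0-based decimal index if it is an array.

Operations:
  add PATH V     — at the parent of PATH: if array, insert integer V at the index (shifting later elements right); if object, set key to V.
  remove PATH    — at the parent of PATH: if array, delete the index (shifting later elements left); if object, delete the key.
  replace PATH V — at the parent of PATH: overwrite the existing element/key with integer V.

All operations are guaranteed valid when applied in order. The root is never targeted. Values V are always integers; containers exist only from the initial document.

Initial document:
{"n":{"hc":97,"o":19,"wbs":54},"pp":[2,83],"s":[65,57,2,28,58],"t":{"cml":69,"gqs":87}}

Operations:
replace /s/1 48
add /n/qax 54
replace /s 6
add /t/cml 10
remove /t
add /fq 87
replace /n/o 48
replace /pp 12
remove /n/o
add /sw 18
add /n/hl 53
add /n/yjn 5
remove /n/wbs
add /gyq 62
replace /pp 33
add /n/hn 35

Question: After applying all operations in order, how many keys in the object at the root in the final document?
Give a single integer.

Answer: 6

Derivation:
After op 1 (replace /s/1 48): {"n":{"hc":97,"o":19,"wbs":54},"pp":[2,83],"s":[65,48,2,28,58],"t":{"cml":69,"gqs":87}}
After op 2 (add /n/qax 54): {"n":{"hc":97,"o":19,"qax":54,"wbs":54},"pp":[2,83],"s":[65,48,2,28,58],"t":{"cml":69,"gqs":87}}
After op 3 (replace /s 6): {"n":{"hc":97,"o":19,"qax":54,"wbs":54},"pp":[2,83],"s":6,"t":{"cml":69,"gqs":87}}
After op 4 (add /t/cml 10): {"n":{"hc":97,"o":19,"qax":54,"wbs":54},"pp":[2,83],"s":6,"t":{"cml":10,"gqs":87}}
After op 5 (remove /t): {"n":{"hc":97,"o":19,"qax":54,"wbs":54},"pp":[2,83],"s":6}
After op 6 (add /fq 87): {"fq":87,"n":{"hc":97,"o":19,"qax":54,"wbs":54},"pp":[2,83],"s":6}
After op 7 (replace /n/o 48): {"fq":87,"n":{"hc":97,"o":48,"qax":54,"wbs":54},"pp":[2,83],"s":6}
After op 8 (replace /pp 12): {"fq":87,"n":{"hc":97,"o":48,"qax":54,"wbs":54},"pp":12,"s":6}
After op 9 (remove /n/o): {"fq":87,"n":{"hc":97,"qax":54,"wbs":54},"pp":12,"s":6}
After op 10 (add /sw 18): {"fq":87,"n":{"hc":97,"qax":54,"wbs":54},"pp":12,"s":6,"sw":18}
After op 11 (add /n/hl 53): {"fq":87,"n":{"hc":97,"hl":53,"qax":54,"wbs":54},"pp":12,"s":6,"sw":18}
After op 12 (add /n/yjn 5): {"fq":87,"n":{"hc":97,"hl":53,"qax":54,"wbs":54,"yjn":5},"pp":12,"s":6,"sw":18}
After op 13 (remove /n/wbs): {"fq":87,"n":{"hc":97,"hl":53,"qax":54,"yjn":5},"pp":12,"s":6,"sw":18}
After op 14 (add /gyq 62): {"fq":87,"gyq":62,"n":{"hc":97,"hl":53,"qax":54,"yjn":5},"pp":12,"s":6,"sw":18}
After op 15 (replace /pp 33): {"fq":87,"gyq":62,"n":{"hc":97,"hl":53,"qax":54,"yjn":5},"pp":33,"s":6,"sw":18}
After op 16 (add /n/hn 35): {"fq":87,"gyq":62,"n":{"hc":97,"hl":53,"hn":35,"qax":54,"yjn":5},"pp":33,"s":6,"sw":18}
Size at the root: 6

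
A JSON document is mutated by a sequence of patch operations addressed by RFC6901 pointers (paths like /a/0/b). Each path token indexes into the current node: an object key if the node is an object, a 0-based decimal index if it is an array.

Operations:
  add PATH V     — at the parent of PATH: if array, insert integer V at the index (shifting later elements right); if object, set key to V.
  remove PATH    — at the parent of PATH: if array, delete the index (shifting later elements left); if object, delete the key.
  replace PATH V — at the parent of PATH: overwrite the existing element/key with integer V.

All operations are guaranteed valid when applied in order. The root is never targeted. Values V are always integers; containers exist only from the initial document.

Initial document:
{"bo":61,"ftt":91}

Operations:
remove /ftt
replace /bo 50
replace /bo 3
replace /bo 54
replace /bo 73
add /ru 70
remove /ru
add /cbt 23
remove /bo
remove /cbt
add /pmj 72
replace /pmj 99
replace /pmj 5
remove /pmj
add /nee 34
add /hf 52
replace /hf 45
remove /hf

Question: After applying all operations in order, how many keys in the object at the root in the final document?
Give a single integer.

Answer: 1

Derivation:
After op 1 (remove /ftt): {"bo":61}
After op 2 (replace /bo 50): {"bo":50}
After op 3 (replace /bo 3): {"bo":3}
After op 4 (replace /bo 54): {"bo":54}
After op 5 (replace /bo 73): {"bo":73}
After op 6 (add /ru 70): {"bo":73,"ru":70}
After op 7 (remove /ru): {"bo":73}
After op 8 (add /cbt 23): {"bo":73,"cbt":23}
After op 9 (remove /bo): {"cbt":23}
After op 10 (remove /cbt): {}
After op 11 (add /pmj 72): {"pmj":72}
After op 12 (replace /pmj 99): {"pmj":99}
After op 13 (replace /pmj 5): {"pmj":5}
After op 14 (remove /pmj): {}
After op 15 (add /nee 34): {"nee":34}
After op 16 (add /hf 52): {"hf":52,"nee":34}
After op 17 (replace /hf 45): {"hf":45,"nee":34}
After op 18 (remove /hf): {"nee":34}
Size at the root: 1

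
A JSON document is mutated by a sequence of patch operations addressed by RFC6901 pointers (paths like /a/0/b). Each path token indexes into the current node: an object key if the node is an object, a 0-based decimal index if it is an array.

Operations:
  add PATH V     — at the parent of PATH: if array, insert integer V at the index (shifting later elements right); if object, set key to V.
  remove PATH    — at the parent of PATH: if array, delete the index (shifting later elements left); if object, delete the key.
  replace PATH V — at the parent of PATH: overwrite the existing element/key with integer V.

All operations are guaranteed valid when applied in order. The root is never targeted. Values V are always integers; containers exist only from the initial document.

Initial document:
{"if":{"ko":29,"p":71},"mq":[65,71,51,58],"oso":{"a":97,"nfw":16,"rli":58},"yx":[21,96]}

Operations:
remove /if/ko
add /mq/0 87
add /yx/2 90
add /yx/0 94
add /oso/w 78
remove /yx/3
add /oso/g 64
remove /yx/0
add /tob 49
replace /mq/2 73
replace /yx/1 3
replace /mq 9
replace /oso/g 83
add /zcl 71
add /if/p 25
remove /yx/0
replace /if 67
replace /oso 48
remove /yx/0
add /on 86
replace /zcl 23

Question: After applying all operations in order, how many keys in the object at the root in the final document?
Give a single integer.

Answer: 7

Derivation:
After op 1 (remove /if/ko): {"if":{"p":71},"mq":[65,71,51,58],"oso":{"a":97,"nfw":16,"rli":58},"yx":[21,96]}
After op 2 (add /mq/0 87): {"if":{"p":71},"mq":[87,65,71,51,58],"oso":{"a":97,"nfw":16,"rli":58},"yx":[21,96]}
After op 3 (add /yx/2 90): {"if":{"p":71},"mq":[87,65,71,51,58],"oso":{"a":97,"nfw":16,"rli":58},"yx":[21,96,90]}
After op 4 (add /yx/0 94): {"if":{"p":71},"mq":[87,65,71,51,58],"oso":{"a":97,"nfw":16,"rli":58},"yx":[94,21,96,90]}
After op 5 (add /oso/w 78): {"if":{"p":71},"mq":[87,65,71,51,58],"oso":{"a":97,"nfw":16,"rli":58,"w":78},"yx":[94,21,96,90]}
After op 6 (remove /yx/3): {"if":{"p":71},"mq":[87,65,71,51,58],"oso":{"a":97,"nfw":16,"rli":58,"w":78},"yx":[94,21,96]}
After op 7 (add /oso/g 64): {"if":{"p":71},"mq":[87,65,71,51,58],"oso":{"a":97,"g":64,"nfw":16,"rli":58,"w":78},"yx":[94,21,96]}
After op 8 (remove /yx/0): {"if":{"p":71},"mq":[87,65,71,51,58],"oso":{"a":97,"g":64,"nfw":16,"rli":58,"w":78},"yx":[21,96]}
After op 9 (add /tob 49): {"if":{"p":71},"mq":[87,65,71,51,58],"oso":{"a":97,"g":64,"nfw":16,"rli":58,"w":78},"tob":49,"yx":[21,96]}
After op 10 (replace /mq/2 73): {"if":{"p":71},"mq":[87,65,73,51,58],"oso":{"a":97,"g":64,"nfw":16,"rli":58,"w":78},"tob":49,"yx":[21,96]}
After op 11 (replace /yx/1 3): {"if":{"p":71},"mq":[87,65,73,51,58],"oso":{"a":97,"g":64,"nfw":16,"rli":58,"w":78},"tob":49,"yx":[21,3]}
After op 12 (replace /mq 9): {"if":{"p":71},"mq":9,"oso":{"a":97,"g":64,"nfw":16,"rli":58,"w":78},"tob":49,"yx":[21,3]}
After op 13 (replace /oso/g 83): {"if":{"p":71},"mq":9,"oso":{"a":97,"g":83,"nfw":16,"rli":58,"w":78},"tob":49,"yx":[21,3]}
After op 14 (add /zcl 71): {"if":{"p":71},"mq":9,"oso":{"a":97,"g":83,"nfw":16,"rli":58,"w":78},"tob":49,"yx":[21,3],"zcl":71}
After op 15 (add /if/p 25): {"if":{"p":25},"mq":9,"oso":{"a":97,"g":83,"nfw":16,"rli":58,"w":78},"tob":49,"yx":[21,3],"zcl":71}
After op 16 (remove /yx/0): {"if":{"p":25},"mq":9,"oso":{"a":97,"g":83,"nfw":16,"rli":58,"w":78},"tob":49,"yx":[3],"zcl":71}
After op 17 (replace /if 67): {"if":67,"mq":9,"oso":{"a":97,"g":83,"nfw":16,"rli":58,"w":78},"tob":49,"yx":[3],"zcl":71}
After op 18 (replace /oso 48): {"if":67,"mq":9,"oso":48,"tob":49,"yx":[3],"zcl":71}
After op 19 (remove /yx/0): {"if":67,"mq":9,"oso":48,"tob":49,"yx":[],"zcl":71}
After op 20 (add /on 86): {"if":67,"mq":9,"on":86,"oso":48,"tob":49,"yx":[],"zcl":71}
After op 21 (replace /zcl 23): {"if":67,"mq":9,"on":86,"oso":48,"tob":49,"yx":[],"zcl":23}
Size at the root: 7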